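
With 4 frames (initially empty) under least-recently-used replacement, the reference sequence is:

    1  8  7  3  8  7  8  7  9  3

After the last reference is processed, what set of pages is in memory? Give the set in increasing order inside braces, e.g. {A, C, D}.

1 → fault, frames [1]
8 → fault, frames [1, 8]
7 → fault, frames [1, 8, 7]
3 → fault, frames [1, 8, 7, 3]
8 → hit
7 → hit
8 → hit
7 → hit
9 → fault, evict 1, frames [3, 8, 7, 9]
3 → hit

{3, 7, 8, 9}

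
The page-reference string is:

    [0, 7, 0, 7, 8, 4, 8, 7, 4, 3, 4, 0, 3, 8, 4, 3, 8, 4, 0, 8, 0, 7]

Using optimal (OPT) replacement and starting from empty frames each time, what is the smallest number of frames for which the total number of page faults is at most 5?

f=1: 22 faults
f=2: 12 faults
f=3: 9 faults
f=4: 6 faults
f=5: 5 faults
Smallest f with faults ≤ 5 is 5.

5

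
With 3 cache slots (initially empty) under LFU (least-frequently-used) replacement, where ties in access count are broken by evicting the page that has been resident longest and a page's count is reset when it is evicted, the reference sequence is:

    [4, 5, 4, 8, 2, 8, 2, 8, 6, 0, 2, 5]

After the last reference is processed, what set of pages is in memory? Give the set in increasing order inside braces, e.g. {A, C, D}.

4 -> miss, frames (4)
5 -> miss, frames (4 5)
4 -> hit
8 -> miss, frames (4 5 8)
2 -> miss, evict 5, frames (4 8 2)
8 -> hit
2 -> hit
8 -> hit
6 -> miss, evict 4, frames (8 2 6)
0 -> miss, evict 6, frames (8 2 0)
2 -> hit
5 -> miss, evict 0, frames (8 2 5)

{2, 5, 8}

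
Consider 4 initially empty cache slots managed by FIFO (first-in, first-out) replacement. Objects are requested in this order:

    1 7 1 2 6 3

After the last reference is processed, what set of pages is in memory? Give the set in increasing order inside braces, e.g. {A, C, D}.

1 → miss, frames {1}
7 → miss, frames {1,7}
1 → hit
2 → miss, frames {1,7,2}
6 → miss, frames {1,7,2,6}
3 → miss, evict 1, frames {7,2,6,3}

{2, 3, 6, 7}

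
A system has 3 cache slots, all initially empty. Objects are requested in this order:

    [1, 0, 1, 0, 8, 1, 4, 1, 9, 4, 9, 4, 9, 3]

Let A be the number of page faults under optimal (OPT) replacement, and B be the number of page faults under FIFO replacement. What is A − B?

Under OPT: F F . . F . F . F . . . . F → 6 faults.
Under FIFO: F F . . F . F F F . . . . F → 7 faults.
A − B = 6 − 7 = -1.

-1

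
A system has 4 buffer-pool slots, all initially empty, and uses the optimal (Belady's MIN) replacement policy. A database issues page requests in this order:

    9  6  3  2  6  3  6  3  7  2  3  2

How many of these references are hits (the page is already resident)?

7

9 -> miss, frames (9)
6 -> miss, frames (9 6)
3 -> miss, frames (9 6 3)
2 -> miss, frames (9 6 3 2)
6 -> hit
3 -> hit
6 -> hit
3 -> hit
7 -> miss, evict 6, frames (9 3 2 7)
2 -> hit
3 -> hit
2 -> hit
Hits: 7.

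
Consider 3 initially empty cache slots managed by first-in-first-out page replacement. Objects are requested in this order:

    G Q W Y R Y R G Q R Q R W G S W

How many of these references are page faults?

9

G -> miss, frames [G]
Q -> miss, frames [G, Q]
W -> miss, frames [G, Q, W]
Y -> miss, evict G, frames [Q, W, Y]
R -> miss, evict Q, frames [W, Y, R]
Y -> hit
R -> hit
G -> miss, evict W, frames [Y, R, G]
Q -> miss, evict Y, frames [R, G, Q]
R -> hit
Q -> hit
R -> hit
W -> miss, evict R, frames [G, Q, W]
G -> hit
S -> miss, evict G, frames [Q, W, S]
W -> hit
Page faults: 9.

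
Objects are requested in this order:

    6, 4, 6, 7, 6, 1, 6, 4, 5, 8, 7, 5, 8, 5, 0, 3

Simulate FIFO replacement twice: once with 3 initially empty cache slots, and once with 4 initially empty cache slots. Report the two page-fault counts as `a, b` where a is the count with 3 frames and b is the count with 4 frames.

11, 8

3 frames: F F . F . F F F F F F . . . F F → 11 faults.
4 frames: F F . F . F . . F F . . . . F F → 8 faults.
8 < 11: adding a frame reduced faults, as is typical.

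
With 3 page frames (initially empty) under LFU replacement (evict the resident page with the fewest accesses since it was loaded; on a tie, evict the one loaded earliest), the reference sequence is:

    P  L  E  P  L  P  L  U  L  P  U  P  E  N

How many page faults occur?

P → fault, frames (P)
L → fault, frames (P L)
E → fault, frames (P L E)
P → hit
L → hit
P → hit
L → hit
U → fault, evict E, frames (P L U)
L → hit
P → hit
U → hit
P → hit
E → fault, evict U, frames (P L E)
N → fault, evict E, frames (P L N)
Page faults: 6.

6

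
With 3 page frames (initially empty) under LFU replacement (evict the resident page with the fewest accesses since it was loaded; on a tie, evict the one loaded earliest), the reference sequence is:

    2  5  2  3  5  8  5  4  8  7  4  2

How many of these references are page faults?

2 -> fault, frames {2}
5 -> fault, frames {2,5}
2 -> hit
3 -> fault, frames {2,5,3}
5 -> hit
8 -> fault, evict 3, frames {2,5,8}
5 -> hit
4 -> fault, evict 8, frames {2,5,4}
8 -> fault, evict 4, frames {2,5,8}
7 -> fault, evict 8, frames {2,5,7}
4 -> fault, evict 7, frames {2,5,4}
2 -> hit
Page faults: 8.

8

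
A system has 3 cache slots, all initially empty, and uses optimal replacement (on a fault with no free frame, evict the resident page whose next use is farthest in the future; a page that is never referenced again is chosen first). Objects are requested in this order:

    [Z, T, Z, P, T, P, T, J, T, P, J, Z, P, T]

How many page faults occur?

Z: miss, frames {Z}
T: miss, frames {Z,T}
Z: hit
P: miss, frames {Z,T,P}
T: hit
P: hit
T: hit
J: miss, evict Z, frames {T,P,J}
T: hit
P: hit
J: hit
Z: miss, evict J, frames {T,P,Z}
P: hit
T: hit
Page faults: 5.

5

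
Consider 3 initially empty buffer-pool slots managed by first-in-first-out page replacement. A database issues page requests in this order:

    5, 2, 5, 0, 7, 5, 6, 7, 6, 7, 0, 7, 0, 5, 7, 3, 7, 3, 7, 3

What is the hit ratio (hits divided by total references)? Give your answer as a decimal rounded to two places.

0.50

5: miss, frames [5]
2: miss, frames [5, 2]
5: hit
0: miss, frames [5, 2, 0]
7: miss, evict 5, frames [2, 0, 7]
5: miss, evict 2, frames [0, 7, 5]
6: miss, evict 0, frames [7, 5, 6]
7: hit
6: hit
7: hit
0: miss, evict 7, frames [5, 6, 0]
7: miss, evict 5, frames [6, 0, 7]
0: hit
5: miss, evict 6, frames [0, 7, 5]
7: hit
3: miss, evict 0, frames [7, 5, 3]
7: hit
3: hit
7: hit
3: hit
Hits: 10 of 20 references → 10/20 = 0.5000.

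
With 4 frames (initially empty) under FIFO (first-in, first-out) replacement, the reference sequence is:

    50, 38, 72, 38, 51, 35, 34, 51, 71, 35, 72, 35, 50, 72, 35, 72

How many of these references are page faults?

10

50: miss, frames (50)
38: miss, frames (50 38)
72: miss, frames (50 38 72)
38: hit
51: miss, frames (50 38 72 51)
35: miss, evict 50, frames (38 72 51 35)
34: miss, evict 38, frames (72 51 35 34)
51: hit
71: miss, evict 72, frames (51 35 34 71)
35: hit
72: miss, evict 51, frames (35 34 71 72)
35: hit
50: miss, evict 35, frames (34 71 72 50)
72: hit
35: miss, evict 34, frames (71 72 50 35)
72: hit
Page faults: 10.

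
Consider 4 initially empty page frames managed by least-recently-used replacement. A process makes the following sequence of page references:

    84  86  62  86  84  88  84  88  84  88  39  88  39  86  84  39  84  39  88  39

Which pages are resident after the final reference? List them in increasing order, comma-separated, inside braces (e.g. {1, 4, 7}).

{39, 84, 86, 88}

84: miss, frames (84)
86: miss, frames (84 86)
62: miss, frames (84 86 62)
86: hit
84: hit
88: miss, frames (62 86 84 88)
84: hit
88: hit
84: hit
88: hit
39: miss, evict 62, frames (86 84 88 39)
88: hit
39: hit
86: hit
84: hit
39: hit
84: hit
39: hit
88: hit
39: hit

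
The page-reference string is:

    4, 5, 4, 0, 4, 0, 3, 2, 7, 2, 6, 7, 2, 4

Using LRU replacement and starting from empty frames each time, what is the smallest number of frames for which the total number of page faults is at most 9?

f=1: 14 faults
f=2: 10 faults
f=3: 8 faults
f=4: 8 faults
f=5: 8 faults
f=6: 7 faults
f=7: 7 faults
Smallest f with faults ≤ 9 is 3.

3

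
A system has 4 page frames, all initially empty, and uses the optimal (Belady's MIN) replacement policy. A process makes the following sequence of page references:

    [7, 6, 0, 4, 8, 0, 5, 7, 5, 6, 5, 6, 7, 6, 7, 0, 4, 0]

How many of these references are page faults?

7 → fault, frames (7)
6 → fault, frames (7 6)
0 → fault, frames (7 6 0)
4 → fault, frames (7 6 0 4)
8 → fault, evict 4, frames (7 6 0 8)
0 → hit
5 → fault, evict 8, frames (7 6 0 5)
7 → hit
5 → hit
6 → hit
5 → hit
6 → hit
7 → hit
6 → hit
7 → hit
0 → hit
4 → fault, evict 5, frames (7 6 0 4)
0 → hit
Page faults: 7.

7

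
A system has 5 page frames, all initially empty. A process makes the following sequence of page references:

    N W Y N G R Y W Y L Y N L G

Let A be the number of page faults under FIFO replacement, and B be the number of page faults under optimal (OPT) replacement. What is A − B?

Under FIFO: F F F . F F . . . F . F . . → 7 faults.
Under OPT: F F F . F F . . . F . . . . → 6 faults.
A − B = 7 − 6 = 1.

1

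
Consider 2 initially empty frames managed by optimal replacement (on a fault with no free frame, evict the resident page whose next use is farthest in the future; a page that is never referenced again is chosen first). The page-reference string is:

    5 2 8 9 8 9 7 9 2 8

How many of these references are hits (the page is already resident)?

3

5: fault, frames (5)
2: fault, frames (5 2)
8: fault, evict 5, frames (2 8)
9: fault, evict 2, frames (8 9)
8: hit
9: hit
7: fault, evict 8, frames (9 7)
9: hit
2: fault, evict 7, frames (9 2)
8: fault, evict 2, frames (9 8)
Hits: 3.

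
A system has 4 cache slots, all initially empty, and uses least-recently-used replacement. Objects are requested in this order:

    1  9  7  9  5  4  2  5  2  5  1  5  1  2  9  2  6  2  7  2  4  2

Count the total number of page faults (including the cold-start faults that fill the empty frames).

11

1 -> miss, frames [1]
9 -> miss, frames [1, 9]
7 -> miss, frames [1, 9, 7]
9 -> hit
5 -> miss, frames [1, 7, 9, 5]
4 -> miss, evict 1, frames [7, 9, 5, 4]
2 -> miss, evict 7, frames [9, 5, 4, 2]
5 -> hit
2 -> hit
5 -> hit
1 -> miss, evict 9, frames [4, 2, 5, 1]
5 -> hit
1 -> hit
2 -> hit
9 -> miss, evict 4, frames [5, 1, 2, 9]
2 -> hit
6 -> miss, evict 5, frames [1, 9, 2, 6]
2 -> hit
7 -> miss, evict 1, frames [9, 6, 2, 7]
2 -> hit
4 -> miss, evict 9, frames [6, 7, 2, 4]
2 -> hit
Page faults: 11.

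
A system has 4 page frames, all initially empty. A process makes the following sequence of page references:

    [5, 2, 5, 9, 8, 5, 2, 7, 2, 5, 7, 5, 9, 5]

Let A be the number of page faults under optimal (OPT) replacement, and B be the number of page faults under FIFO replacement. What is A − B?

Under OPT: F F . F F . . F . . . . . . → 5 faults.
Under FIFO: F F . F F . . F . F . . . . → 6 faults.
A − B = 5 − 6 = -1.

-1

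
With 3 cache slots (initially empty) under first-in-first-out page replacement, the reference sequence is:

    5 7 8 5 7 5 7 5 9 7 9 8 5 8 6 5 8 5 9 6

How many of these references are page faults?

8

5 -> miss, frames {5}
7 -> miss, frames {5,7}
8 -> miss, frames {5,7,8}
5 -> hit
7 -> hit
5 -> hit
7 -> hit
5 -> hit
9 -> miss, evict 5, frames {7,8,9}
7 -> hit
9 -> hit
8 -> hit
5 -> miss, evict 7, frames {8,9,5}
8 -> hit
6 -> miss, evict 8, frames {9,5,6}
5 -> hit
8 -> miss, evict 9, frames {5,6,8}
5 -> hit
9 -> miss, evict 5, frames {6,8,9}
6 -> hit
Page faults: 8.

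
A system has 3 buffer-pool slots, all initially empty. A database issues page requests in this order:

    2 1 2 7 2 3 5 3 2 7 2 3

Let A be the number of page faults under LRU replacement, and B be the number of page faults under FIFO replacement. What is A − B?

Under LRU: F F . F . F F . . F . . → 6 faults.
Under FIFO: F F . F . F F . F F . F → 8 faults.
A − B = 6 − 8 = -2.

-2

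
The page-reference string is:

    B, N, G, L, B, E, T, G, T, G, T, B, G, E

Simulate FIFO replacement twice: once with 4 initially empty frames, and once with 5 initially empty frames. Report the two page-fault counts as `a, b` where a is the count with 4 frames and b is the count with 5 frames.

4 frames: F F F F . F F . . . . F F . → 8 faults.
5 frames: F F F F . F F . . . . F . . → 7 faults.
7 < 8: adding a frame reduced faults, as is typical.

8, 7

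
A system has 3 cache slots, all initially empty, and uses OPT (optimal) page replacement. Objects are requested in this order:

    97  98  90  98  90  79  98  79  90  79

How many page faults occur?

4

97 → miss, frames (97)
98 → miss, frames (97 98)
90 → miss, frames (97 98 90)
98 → hit
90 → hit
79 → miss, evict 97, frames (98 90 79)
98 → hit
79 → hit
90 → hit
79 → hit
Page faults: 4.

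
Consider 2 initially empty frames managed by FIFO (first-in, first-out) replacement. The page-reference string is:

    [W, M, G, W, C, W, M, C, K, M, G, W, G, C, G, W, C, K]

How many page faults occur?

W → miss, frames [W]
M → miss, frames [W, M]
G → miss, evict W, frames [M, G]
W → miss, evict M, frames [G, W]
C → miss, evict G, frames [W, C]
W → hit
M → miss, evict W, frames [C, M]
C → hit
K → miss, evict C, frames [M, K]
M → hit
G → miss, evict M, frames [K, G]
W → miss, evict K, frames [G, W]
G → hit
C → miss, evict G, frames [W, C]
G → miss, evict W, frames [C, G]
W → miss, evict C, frames [G, W]
C → miss, evict G, frames [W, C]
K → miss, evict W, frames [C, K]
Page faults: 14.

14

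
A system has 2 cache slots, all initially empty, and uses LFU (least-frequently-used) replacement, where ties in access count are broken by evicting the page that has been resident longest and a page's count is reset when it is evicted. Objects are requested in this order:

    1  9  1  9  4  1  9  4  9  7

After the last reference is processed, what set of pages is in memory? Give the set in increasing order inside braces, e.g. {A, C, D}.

{7, 9}

1 → miss, frames {1}
9 → miss, frames {1,9}
1 → hit
9 → hit
4 → miss, evict 1, frames {9,4}
1 → miss, evict 4, frames {9,1}
9 → hit
4 → miss, evict 1, frames {9,4}
9 → hit
7 → miss, evict 4, frames {9,7}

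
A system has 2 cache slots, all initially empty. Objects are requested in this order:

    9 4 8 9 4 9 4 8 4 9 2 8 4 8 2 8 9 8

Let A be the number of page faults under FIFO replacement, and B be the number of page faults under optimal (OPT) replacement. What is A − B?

Under FIFO: F F F F F . . F . F F F F . F F F . → 13 faults.
Under OPT: F F F . F . . F . F F . F . F . F . → 10 faults.
A − B = 13 − 10 = 3.

3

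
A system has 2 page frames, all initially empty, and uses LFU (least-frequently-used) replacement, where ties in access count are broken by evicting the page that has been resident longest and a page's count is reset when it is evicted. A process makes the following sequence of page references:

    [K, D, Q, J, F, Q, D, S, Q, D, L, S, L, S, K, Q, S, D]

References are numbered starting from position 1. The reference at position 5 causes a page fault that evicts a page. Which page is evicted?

pos 1: K → fault, frames [K]
pos 2: D → fault, frames [K, D]
pos 3: Q → fault, evict K, frames [D, Q]
pos 4: J → fault, evict D, frames [Q, J]
pos 5: F → fault, evict Q, frames [J, F]
At position 5, page Q is evicted.

Q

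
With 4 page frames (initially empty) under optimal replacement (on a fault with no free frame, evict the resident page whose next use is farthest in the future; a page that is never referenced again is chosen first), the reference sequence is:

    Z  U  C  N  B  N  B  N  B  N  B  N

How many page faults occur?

5

Z → fault, frames (Z)
U → fault, frames (Z U)
C → fault, frames (Z U C)
N → fault, frames (Z U C N)
B → fault, evict C, frames (Z U N B)
N → hit
B → hit
N → hit
B → hit
N → hit
B → hit
N → hit
Page faults: 5.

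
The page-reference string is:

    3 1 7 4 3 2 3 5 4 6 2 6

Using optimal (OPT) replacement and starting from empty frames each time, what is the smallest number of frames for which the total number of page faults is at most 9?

2

f=1: 12 faults
f=2: 8 faults
f=3: 7 faults
f=4: 7 faults
f=5: 7 faults
f=6: 7 faults
f=7: 7 faults
Smallest f with faults ≤ 9 is 2.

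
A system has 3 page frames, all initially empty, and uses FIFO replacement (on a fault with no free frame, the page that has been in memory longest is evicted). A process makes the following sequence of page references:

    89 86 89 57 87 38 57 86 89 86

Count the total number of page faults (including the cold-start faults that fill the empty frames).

7

89: miss, frames (89)
86: miss, frames (89 86)
89: hit
57: miss, frames (89 86 57)
87: miss, evict 89, frames (86 57 87)
38: miss, evict 86, frames (57 87 38)
57: hit
86: miss, evict 57, frames (87 38 86)
89: miss, evict 87, frames (38 86 89)
86: hit
Page faults: 7.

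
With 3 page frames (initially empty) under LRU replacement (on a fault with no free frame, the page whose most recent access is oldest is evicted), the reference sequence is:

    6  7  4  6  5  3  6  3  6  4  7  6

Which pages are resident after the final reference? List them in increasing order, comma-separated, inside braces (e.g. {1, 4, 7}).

6 -> fault, frames {6}
7 -> fault, frames {6,7}
4 -> fault, frames {6,7,4}
6 -> hit
5 -> fault, evict 7, frames {4,6,5}
3 -> fault, evict 4, frames {6,5,3}
6 -> hit
3 -> hit
6 -> hit
4 -> fault, evict 5, frames {3,6,4}
7 -> fault, evict 3, frames {6,4,7}
6 -> hit

{4, 6, 7}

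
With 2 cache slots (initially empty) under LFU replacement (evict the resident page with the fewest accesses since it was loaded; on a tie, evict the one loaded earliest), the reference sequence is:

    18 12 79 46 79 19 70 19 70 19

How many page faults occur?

9

18 -> fault, frames (18)
12 -> fault, frames (18 12)
79 -> fault, evict 18, frames (12 79)
46 -> fault, evict 12, frames (79 46)
79 -> hit
19 -> fault, evict 46, frames (79 19)
70 -> fault, evict 19, frames (79 70)
19 -> fault, evict 70, frames (79 19)
70 -> fault, evict 19, frames (79 70)
19 -> fault, evict 70, frames (79 19)
Page faults: 9.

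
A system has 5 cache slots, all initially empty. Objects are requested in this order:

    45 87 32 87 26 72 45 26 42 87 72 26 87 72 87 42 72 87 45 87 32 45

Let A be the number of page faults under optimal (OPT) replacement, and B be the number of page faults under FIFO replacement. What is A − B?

Under OPT: F F F . F F . . F . . . . . . . . . . . F . → 7 faults.
Under FIFO: F F F . F F . . F . . . . . . . . . F F F . → 9 faults.
A − B = 7 − 9 = -2.

-2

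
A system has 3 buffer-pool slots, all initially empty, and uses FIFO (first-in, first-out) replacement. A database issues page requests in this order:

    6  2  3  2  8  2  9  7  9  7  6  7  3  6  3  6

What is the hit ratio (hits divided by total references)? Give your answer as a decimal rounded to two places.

6 -> fault, frames [6]
2 -> fault, frames [6, 2]
3 -> fault, frames [6, 2, 3]
2 -> hit
8 -> fault, evict 6, frames [2, 3, 8]
2 -> hit
9 -> fault, evict 2, frames [3, 8, 9]
7 -> fault, evict 3, frames [8, 9, 7]
9 -> hit
7 -> hit
6 -> fault, evict 8, frames [9, 7, 6]
7 -> hit
3 -> fault, evict 9, frames [7, 6, 3]
6 -> hit
3 -> hit
6 -> hit
Hits: 8 of 16 references → 8/16 = 0.5000.

0.50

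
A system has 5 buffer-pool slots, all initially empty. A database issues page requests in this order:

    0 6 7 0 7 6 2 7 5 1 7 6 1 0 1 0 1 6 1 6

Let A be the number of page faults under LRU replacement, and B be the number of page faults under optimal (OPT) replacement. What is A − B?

Under LRU: F F F . . . F . F F . . . F . . . . . . → 7 faults.
Under OPT: F F F . . . F . F F . . . . . . . . . . → 6 faults.
A − B = 7 − 6 = 1.

1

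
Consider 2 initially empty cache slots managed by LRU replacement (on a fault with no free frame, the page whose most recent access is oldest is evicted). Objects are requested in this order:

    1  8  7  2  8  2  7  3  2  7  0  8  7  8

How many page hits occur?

1 -> miss, frames (1)
8 -> miss, frames (1 8)
7 -> miss, evict 1, frames (8 7)
2 -> miss, evict 8, frames (7 2)
8 -> miss, evict 7, frames (2 8)
2 -> hit
7 -> miss, evict 8, frames (2 7)
3 -> miss, evict 2, frames (7 3)
2 -> miss, evict 7, frames (3 2)
7 -> miss, evict 3, frames (2 7)
0 -> miss, evict 2, frames (7 0)
8 -> miss, evict 7, frames (0 8)
7 -> miss, evict 0, frames (8 7)
8 -> hit
Hits: 2.

2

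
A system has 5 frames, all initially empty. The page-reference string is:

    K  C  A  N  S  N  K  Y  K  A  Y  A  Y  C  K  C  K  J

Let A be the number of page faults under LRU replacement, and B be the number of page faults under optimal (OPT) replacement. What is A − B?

Under LRU: F F F F F . . F . . . . . F . . . F → 8 faults.
Under OPT: F F F F F . . F . . . . . . . . . F → 7 faults.
A − B = 8 − 7 = 1.

1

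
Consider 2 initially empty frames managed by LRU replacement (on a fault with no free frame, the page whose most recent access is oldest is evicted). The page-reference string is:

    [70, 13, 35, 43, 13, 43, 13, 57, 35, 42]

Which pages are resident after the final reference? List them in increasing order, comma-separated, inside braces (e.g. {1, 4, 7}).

{35, 42}

70: miss, frames (70)
13: miss, frames (70 13)
35: miss, evict 70, frames (13 35)
43: miss, evict 13, frames (35 43)
13: miss, evict 35, frames (43 13)
43: hit
13: hit
57: miss, evict 43, frames (13 57)
35: miss, evict 13, frames (57 35)
42: miss, evict 57, frames (35 42)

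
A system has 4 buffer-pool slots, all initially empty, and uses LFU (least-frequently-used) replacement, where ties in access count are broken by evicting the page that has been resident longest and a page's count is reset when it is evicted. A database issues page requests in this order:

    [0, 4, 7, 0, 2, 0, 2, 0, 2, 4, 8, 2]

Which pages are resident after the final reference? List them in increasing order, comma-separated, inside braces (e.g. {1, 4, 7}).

0: miss, frames [0]
4: miss, frames [0, 4]
7: miss, frames [0, 4, 7]
0: hit
2: miss, frames [0, 4, 7, 2]
0: hit
2: hit
0: hit
2: hit
4: hit
8: miss, evict 7, frames [0, 4, 2, 8]
2: hit

{0, 2, 4, 8}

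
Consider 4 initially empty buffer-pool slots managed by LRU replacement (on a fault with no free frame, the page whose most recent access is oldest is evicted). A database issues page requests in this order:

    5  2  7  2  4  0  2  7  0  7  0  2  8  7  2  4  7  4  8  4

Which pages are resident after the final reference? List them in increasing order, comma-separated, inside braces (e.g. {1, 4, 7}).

5 → miss, frames [5]
2 → miss, frames [5, 2]
7 → miss, frames [5, 2, 7]
2 → hit
4 → miss, frames [5, 7, 2, 4]
0 → miss, evict 5, frames [7, 2, 4, 0]
2 → hit
7 → hit
0 → hit
7 → hit
0 → hit
2 → hit
8 → miss, evict 4, frames [7, 0, 2, 8]
7 → hit
2 → hit
4 → miss, evict 0, frames [8, 7, 2, 4]
7 → hit
4 → hit
8 → hit
4 → hit

{2, 4, 7, 8}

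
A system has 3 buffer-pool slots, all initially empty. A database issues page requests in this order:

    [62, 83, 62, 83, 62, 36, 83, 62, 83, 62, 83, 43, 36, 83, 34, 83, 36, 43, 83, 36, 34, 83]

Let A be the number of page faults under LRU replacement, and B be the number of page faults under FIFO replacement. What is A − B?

-2

Under LRU: F F . . . F . . . . . F F . F . . F . . F . → 8 faults.
Under FIFO: F F . . . F . . . . . F . . F F F F . . F F → 10 faults.
A − B = 8 − 10 = -2.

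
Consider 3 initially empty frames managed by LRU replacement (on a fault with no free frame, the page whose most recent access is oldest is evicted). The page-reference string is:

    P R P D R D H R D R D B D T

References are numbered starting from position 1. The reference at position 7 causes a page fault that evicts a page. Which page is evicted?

P

pos 1: P -> fault, frames {P}
pos 2: R -> fault, frames {P,R}
pos 3: P -> hit
pos 4: D -> fault, frames {R,P,D}
pos 5: R -> hit
pos 6: D -> hit
pos 7: H -> fault, evict P, frames {R,D,H}
At position 7, page P is evicted.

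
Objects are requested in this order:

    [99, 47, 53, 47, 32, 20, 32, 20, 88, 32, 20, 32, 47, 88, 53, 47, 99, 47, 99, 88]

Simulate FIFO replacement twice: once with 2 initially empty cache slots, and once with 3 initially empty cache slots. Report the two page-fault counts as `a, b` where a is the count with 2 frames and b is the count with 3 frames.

14, 10

2 frames: F F F . F F . . F F F . F F F F F . . F → 14 faults.
3 frames: F F F . F F . . F . . . F . F . F . . F → 10 faults.
10 < 14: adding a frame reduced faults, as is typical.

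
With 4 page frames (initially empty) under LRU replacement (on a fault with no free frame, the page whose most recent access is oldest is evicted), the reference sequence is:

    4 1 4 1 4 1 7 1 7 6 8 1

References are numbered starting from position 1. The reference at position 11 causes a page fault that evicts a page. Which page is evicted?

4

pos 1: 4 → miss, frames (4)
pos 2: 1 → miss, frames (4 1)
pos 3: 4 → hit
pos 4: 1 → hit
pos 5: 4 → hit
pos 6: 1 → hit
pos 7: 7 → miss, frames (4 1 7)
pos 8: 1 → hit
pos 9: 7 → hit
pos 10: 6 → miss, frames (4 1 7 6)
pos 11: 8 → miss, evict 4, frames (1 7 6 8)
At position 11, page 4 is evicted.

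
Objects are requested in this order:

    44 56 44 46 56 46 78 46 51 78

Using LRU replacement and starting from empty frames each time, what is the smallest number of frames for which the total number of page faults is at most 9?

f=1: 10 faults
f=2: 7 faults
f=3: 5 faults
f=4: 5 faults
f=5: 5 faults
Smallest f with faults ≤ 9 is 2.

2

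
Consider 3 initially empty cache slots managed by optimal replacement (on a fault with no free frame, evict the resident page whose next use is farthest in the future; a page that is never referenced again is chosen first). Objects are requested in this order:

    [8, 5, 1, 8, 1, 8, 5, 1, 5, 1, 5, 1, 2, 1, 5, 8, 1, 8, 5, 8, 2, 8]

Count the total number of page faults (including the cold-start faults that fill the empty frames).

8 → fault, frames {8}
5 → fault, frames {8,5}
1 → fault, frames {8,5,1}
8 → hit
1 → hit
8 → hit
5 → hit
1 → hit
5 → hit
1 → hit
5 → hit
1 → hit
2 → fault, evict 8, frames {5,1,2}
1 → hit
5 → hit
8 → fault, evict 2, frames {5,1,8}
1 → hit
8 → hit
5 → hit
8 → hit
2 → fault, evict 1, frames {5,8,2}
8 → hit
Page faults: 6.

6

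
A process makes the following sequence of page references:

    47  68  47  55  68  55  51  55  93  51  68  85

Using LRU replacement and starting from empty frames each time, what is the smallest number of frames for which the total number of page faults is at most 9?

f=1: 12 faults
f=2: 9 faults
f=3: 7 faults
f=4: 6 faults
f=5: 6 faults
f=6: 6 faults
Smallest f with faults ≤ 9 is 2.

2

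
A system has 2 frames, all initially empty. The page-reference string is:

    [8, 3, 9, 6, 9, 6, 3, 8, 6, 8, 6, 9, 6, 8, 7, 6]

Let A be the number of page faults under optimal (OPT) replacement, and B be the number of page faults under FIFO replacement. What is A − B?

-2

Under OPT: F F F F . . F F . . . F . F F . → 9 faults.
Under FIFO: F F F F . . F F F . . F . F F F → 11 faults.
A − B = 9 − 11 = -2.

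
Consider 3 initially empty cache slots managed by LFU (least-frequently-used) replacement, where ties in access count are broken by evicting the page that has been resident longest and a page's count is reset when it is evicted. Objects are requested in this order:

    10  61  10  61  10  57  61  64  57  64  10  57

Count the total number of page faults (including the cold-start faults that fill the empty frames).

7

10 -> miss, frames {10}
61 -> miss, frames {10,61}
10 -> hit
61 -> hit
10 -> hit
57 -> miss, frames {10,61,57}
61 -> hit
64 -> miss, evict 57, frames {10,61,64}
57 -> miss, evict 64, frames {10,61,57}
64 -> miss, evict 57, frames {10,61,64}
10 -> hit
57 -> miss, evict 64, frames {10,61,57}
Page faults: 7.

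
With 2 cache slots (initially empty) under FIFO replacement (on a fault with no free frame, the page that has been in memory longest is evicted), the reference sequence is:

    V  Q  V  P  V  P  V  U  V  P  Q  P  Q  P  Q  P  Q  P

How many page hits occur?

V → fault, frames [V]
Q → fault, frames [V, Q]
V → hit
P → fault, evict V, frames [Q, P]
V → fault, evict Q, frames [P, V]
P → hit
V → hit
U → fault, evict P, frames [V, U]
V → hit
P → fault, evict V, frames [U, P]
Q → fault, evict U, frames [P, Q]
P → hit
Q → hit
P → hit
Q → hit
P → hit
Q → hit
P → hit
Hits: 11.

11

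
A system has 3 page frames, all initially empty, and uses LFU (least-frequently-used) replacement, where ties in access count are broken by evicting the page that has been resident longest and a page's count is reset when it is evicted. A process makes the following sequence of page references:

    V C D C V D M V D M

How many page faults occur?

V -> fault, frames [V]
C -> fault, frames [V, C]
D -> fault, frames [V, C, D]
C -> hit
V -> hit
D -> hit
M -> fault, evict V, frames [C, D, M]
V -> fault, evict M, frames [C, D, V]
D -> hit
M -> fault, evict V, frames [C, D, M]
Page faults: 6.

6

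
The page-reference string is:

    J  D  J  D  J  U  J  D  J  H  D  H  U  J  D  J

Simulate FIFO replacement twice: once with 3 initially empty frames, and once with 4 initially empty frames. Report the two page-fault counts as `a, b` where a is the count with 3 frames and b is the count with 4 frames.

3 frames: F F . . . F . . . F . . . F F . → 6 faults.
4 frames: F F . . . F . . . F . . . . . . → 4 faults.
4 < 6: adding a frame reduced faults, as is typical.

6, 4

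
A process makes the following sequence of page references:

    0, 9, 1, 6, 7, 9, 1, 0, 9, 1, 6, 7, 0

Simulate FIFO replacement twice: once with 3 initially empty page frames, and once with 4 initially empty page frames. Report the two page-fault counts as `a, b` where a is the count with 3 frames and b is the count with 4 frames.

10, 11

3 frames: F F F F F F F F . . F F . → 10 faults.
4 frames: F F F F F . . F F F F F F → 11 faults.
11 > 10: adding a frame increased faults — Belady's anomaly.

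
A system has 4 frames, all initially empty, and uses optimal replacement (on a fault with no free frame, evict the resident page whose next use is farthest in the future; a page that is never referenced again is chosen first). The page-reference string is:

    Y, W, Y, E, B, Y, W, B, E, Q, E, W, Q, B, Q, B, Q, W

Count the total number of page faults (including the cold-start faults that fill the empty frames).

5

Y → fault, frames [Y]
W → fault, frames [Y, W]
Y → hit
E → fault, frames [Y, W, E]
B → fault, frames [Y, W, E, B]
Y → hit
W → hit
B → hit
E → hit
Q → fault, evict Y, frames [W, E, B, Q]
E → hit
W → hit
Q → hit
B → hit
Q → hit
B → hit
Q → hit
W → hit
Page faults: 5.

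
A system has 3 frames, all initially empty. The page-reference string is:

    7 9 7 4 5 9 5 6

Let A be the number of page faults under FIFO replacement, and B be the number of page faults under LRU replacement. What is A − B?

-1

Under FIFO: F F . F F . . F → 5 faults.
Under LRU: F F . F F F . F → 6 faults.
A − B = 5 − 6 = -1.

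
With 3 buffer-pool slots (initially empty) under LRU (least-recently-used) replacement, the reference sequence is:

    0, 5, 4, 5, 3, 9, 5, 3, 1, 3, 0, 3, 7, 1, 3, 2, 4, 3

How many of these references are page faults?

0 -> fault, frames (0)
5 -> fault, frames (0 5)
4 -> fault, frames (0 5 4)
5 -> hit
3 -> fault, evict 0, frames (4 5 3)
9 -> fault, evict 4, frames (5 3 9)
5 -> hit
3 -> hit
1 -> fault, evict 9, frames (5 3 1)
3 -> hit
0 -> fault, evict 5, frames (1 3 0)
3 -> hit
7 -> fault, evict 1, frames (0 3 7)
1 -> fault, evict 0, frames (3 7 1)
3 -> hit
2 -> fault, evict 7, frames (1 3 2)
4 -> fault, evict 1, frames (3 2 4)
3 -> hit
Page faults: 11.

11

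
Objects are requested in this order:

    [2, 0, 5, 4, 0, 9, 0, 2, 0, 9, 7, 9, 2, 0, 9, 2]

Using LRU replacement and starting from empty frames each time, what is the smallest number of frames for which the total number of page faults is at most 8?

4

f=1: 16 faults
f=2: 13 faults
f=3: 9 faults
f=4: 7 faults
f=5: 6 faults
f=6: 6 faults
Smallest f with faults ≤ 8 is 4.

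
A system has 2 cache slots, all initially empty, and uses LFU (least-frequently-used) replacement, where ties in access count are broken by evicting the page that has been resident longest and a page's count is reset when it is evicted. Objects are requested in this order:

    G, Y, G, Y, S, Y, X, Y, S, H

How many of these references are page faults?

G → fault, frames (G)
Y → fault, frames (G Y)
G → hit
Y → hit
S → fault, evict G, frames (Y S)
Y → hit
X → fault, evict S, frames (Y X)
Y → hit
S → fault, evict X, frames (Y S)
H → fault, evict S, frames (Y H)
Page faults: 6.

6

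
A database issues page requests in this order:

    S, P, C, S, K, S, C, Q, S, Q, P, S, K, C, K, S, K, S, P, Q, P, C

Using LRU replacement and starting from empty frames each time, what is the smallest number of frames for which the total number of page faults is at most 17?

f=1: 22 faults
f=2: 16 faults
f=3: 11 faults
f=4: 10 faults
f=5: 5 faults
Smallest f with faults ≤ 17 is 2.

2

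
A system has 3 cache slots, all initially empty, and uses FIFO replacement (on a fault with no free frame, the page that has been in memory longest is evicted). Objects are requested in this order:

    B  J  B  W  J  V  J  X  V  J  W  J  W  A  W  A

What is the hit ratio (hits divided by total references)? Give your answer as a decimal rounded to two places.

B -> miss, frames (B)
J -> miss, frames (B J)
B -> hit
W -> miss, frames (B J W)
J -> hit
V -> miss, evict B, frames (J W V)
J -> hit
X -> miss, evict J, frames (W V X)
V -> hit
J -> miss, evict W, frames (V X J)
W -> miss, evict V, frames (X J W)
J -> hit
W -> hit
A -> miss, evict X, frames (J W A)
W -> hit
A -> hit
Hits: 8 of 16 references → 8/16 = 0.5000.

0.50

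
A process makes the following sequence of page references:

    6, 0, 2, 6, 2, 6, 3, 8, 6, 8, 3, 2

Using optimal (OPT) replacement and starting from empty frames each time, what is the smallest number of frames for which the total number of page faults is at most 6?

f=1: 12 faults
f=2: 7 faults
f=3: 6 faults
f=4: 5 faults
f=5: 5 faults
Smallest f with faults ≤ 6 is 3.

3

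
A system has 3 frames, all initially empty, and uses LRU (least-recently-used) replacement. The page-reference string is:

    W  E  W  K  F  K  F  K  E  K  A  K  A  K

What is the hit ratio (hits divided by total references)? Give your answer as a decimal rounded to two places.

W: fault, frames [W]
E: fault, frames [W, E]
W: hit
K: fault, frames [E, W, K]
F: fault, evict E, frames [W, K, F]
K: hit
F: hit
K: hit
E: fault, evict W, frames [F, K, E]
K: hit
A: fault, evict F, frames [E, K, A]
K: hit
A: hit
K: hit
Hits: 8 of 14 references → 8/14 = 0.5714.

0.57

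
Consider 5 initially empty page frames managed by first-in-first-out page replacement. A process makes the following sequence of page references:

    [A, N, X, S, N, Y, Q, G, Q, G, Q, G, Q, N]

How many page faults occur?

8

A: fault, frames (A)
N: fault, frames (A N)
X: fault, frames (A N X)
S: fault, frames (A N X S)
N: hit
Y: fault, frames (A N X S Y)
Q: fault, evict A, frames (N X S Y Q)
G: fault, evict N, frames (X S Y Q G)
Q: hit
G: hit
Q: hit
G: hit
Q: hit
N: fault, evict X, frames (S Y Q G N)
Page faults: 8.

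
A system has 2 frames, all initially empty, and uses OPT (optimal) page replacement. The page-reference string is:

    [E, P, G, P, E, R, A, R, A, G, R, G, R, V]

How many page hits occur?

6

E -> miss, frames (E)
P -> miss, frames (E P)
G -> miss, evict E, frames (P G)
P -> hit
E -> miss, evict P, frames (G E)
R -> miss, evict E, frames (G R)
A -> miss, evict G, frames (R A)
R -> hit
A -> hit
G -> miss, evict A, frames (R G)
R -> hit
G -> hit
R -> hit
V -> miss, evict G, frames (R V)
Hits: 6.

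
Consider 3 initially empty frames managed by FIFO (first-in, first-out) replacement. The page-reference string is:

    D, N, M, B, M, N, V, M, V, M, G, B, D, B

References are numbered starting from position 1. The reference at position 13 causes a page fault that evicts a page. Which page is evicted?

pos 1: D: miss, frames {D}
pos 2: N: miss, frames {D,N}
pos 3: M: miss, frames {D,N,M}
pos 4: B: miss, evict D, frames {N,M,B}
pos 5: M: hit
pos 6: N: hit
pos 7: V: miss, evict N, frames {M,B,V}
pos 8: M: hit
pos 9: V: hit
pos 10: M: hit
pos 11: G: miss, evict M, frames {B,V,G}
pos 12: B: hit
pos 13: D: miss, evict B, frames {V,G,D}
At position 13, page B is evicted.

B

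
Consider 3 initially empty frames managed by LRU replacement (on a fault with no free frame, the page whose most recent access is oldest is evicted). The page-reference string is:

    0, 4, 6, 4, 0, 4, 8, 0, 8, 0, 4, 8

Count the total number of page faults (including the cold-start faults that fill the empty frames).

0: miss, frames {0}
4: miss, frames {0,4}
6: miss, frames {0,4,6}
4: hit
0: hit
4: hit
8: miss, evict 6, frames {0,4,8}
0: hit
8: hit
0: hit
4: hit
8: hit
Page faults: 4.

4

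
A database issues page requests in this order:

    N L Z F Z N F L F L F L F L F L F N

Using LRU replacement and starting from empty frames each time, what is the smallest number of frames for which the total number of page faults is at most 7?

f=1: 18 faults
f=2: 8 faults
f=3: 6 faults
f=4: 4 faults
Smallest f with faults ≤ 7 is 3.

3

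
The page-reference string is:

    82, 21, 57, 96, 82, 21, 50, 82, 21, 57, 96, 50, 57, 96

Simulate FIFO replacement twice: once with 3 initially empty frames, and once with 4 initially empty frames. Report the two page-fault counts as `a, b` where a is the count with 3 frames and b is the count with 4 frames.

3 frames: F F F F F F F . . F F . . . → 9 faults.
4 frames: F F F F . . F F F F F F . . → 10 faults.
10 > 9: adding a frame increased faults — Belady's anomaly.

9, 10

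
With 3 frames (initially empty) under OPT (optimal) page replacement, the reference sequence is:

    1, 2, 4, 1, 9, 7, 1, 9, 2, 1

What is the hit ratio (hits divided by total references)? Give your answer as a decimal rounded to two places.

0.40

1 -> fault, frames {1}
2 -> fault, frames {1,2}
4 -> fault, frames {1,2,4}
1 -> hit
9 -> fault, evict 4, frames {1,2,9}
7 -> fault, evict 2, frames {1,9,7}
1 -> hit
9 -> hit
2 -> fault, evict 7, frames {1,9,2}
1 -> hit
Hits: 4 of 10 references → 4/10 = 0.4000.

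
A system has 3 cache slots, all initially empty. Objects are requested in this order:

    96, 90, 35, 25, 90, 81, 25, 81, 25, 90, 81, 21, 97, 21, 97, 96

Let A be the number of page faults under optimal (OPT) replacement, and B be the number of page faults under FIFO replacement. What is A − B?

-1

Under OPT: F F F F . F . . . . . F F . . F → 8 faults.
Under FIFO: F F F F . F . . . F . F F . . F → 9 faults.
A − B = 8 − 9 = -1.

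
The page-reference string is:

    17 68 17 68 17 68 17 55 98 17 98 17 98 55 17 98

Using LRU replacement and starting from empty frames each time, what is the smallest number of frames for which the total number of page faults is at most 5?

3

f=1: 16 faults
f=2: 8 faults
f=3: 4 faults
f=4: 4 faults
Smallest f with faults ≤ 5 is 3.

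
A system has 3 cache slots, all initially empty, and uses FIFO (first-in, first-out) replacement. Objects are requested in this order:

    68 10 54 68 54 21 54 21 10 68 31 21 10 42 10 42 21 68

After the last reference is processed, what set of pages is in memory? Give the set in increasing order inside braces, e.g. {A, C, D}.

68: miss, frames {68}
10: miss, frames {68,10}
54: miss, frames {68,10,54}
68: hit
54: hit
21: miss, evict 68, frames {10,54,21}
54: hit
21: hit
10: hit
68: miss, evict 10, frames {54,21,68}
31: miss, evict 54, frames {21,68,31}
21: hit
10: miss, evict 21, frames {68,31,10}
42: miss, evict 68, frames {31,10,42}
10: hit
42: hit
21: miss, evict 31, frames {10,42,21}
68: miss, evict 10, frames {42,21,68}

{21, 42, 68}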